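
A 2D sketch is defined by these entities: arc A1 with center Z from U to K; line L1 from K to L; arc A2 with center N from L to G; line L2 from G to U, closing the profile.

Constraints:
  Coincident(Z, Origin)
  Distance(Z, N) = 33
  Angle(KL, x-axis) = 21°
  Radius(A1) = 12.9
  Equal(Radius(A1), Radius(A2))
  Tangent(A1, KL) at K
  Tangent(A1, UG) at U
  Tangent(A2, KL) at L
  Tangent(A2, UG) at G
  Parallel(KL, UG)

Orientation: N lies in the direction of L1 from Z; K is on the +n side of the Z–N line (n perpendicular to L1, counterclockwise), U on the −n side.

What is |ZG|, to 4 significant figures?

35.43

Tangency of A1 to both parallel lines with radius 12.9 puts K and U at Z ± 12.9·n: K = (-4.623, 12.04), U = (4.623, -12.04). Equal radii place L and G the same way about N: L = N + 12.9·n = (26.19, 23.87), G = N − 12.9·n = (35.43, -0.2170). Then |ZG| = |G − Z| = 35.43.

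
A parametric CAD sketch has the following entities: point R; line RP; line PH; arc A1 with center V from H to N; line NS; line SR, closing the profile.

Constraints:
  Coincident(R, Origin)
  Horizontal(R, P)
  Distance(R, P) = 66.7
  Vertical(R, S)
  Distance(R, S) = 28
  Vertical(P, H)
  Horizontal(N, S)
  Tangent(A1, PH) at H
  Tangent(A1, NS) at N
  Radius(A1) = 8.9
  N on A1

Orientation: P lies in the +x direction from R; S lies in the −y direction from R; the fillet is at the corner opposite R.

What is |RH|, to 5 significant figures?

69.381

R is at the origin; R and P share the same y with |RP| = 66.7 and P on the +x side, so P = (66.700, 0.0000). RS is vertical with |RS| = 28.0 and S on the −y side, so S = (0.0000, -28.000). The virtual corner opposite R is at (66.700, -28.000). The tangent condition forces VH to be normal to PH and A1 meets NS tangentially, so VN is at right angles to NS, with radius 8.9, so the center V sits 8.9 in from both sides at V = (57.800, -19.100). That places the tangent points at H = (66.700, -19.100) on PH and N = (57.800, -28.000) on NS. Then |RH| = |H − R| = 69.381.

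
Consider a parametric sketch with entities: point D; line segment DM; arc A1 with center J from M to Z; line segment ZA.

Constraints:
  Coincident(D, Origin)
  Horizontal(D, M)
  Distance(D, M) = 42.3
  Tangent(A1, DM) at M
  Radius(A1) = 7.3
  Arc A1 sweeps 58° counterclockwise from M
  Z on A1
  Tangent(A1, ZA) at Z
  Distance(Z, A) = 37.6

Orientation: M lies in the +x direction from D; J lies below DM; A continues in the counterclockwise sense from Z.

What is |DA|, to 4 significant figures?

38.85

D is at the origin; DM is horizontal with |DM| = 42.3 and M on the +x side, so M = (42.30, 0.000). A1 meets DM tangentially, so JM is at right angles to DM, so J = M + (0, -7.3) = (42.30, -7.300). On A1, M sits at bearing 90° from J; a 58° counterclockwise sweep puts Z at bearing 148°, so Z = J + 7.3·(cos 148°, sin 148°) = (36.11, -3.432). The tangent condition forces JZ to be normal to ZA, so ZA runs along (−sin 148°, cos 148°); with |ZA| = 37.6, A = (16.18, -35.32). Then |DA| = |A − D| = 38.85.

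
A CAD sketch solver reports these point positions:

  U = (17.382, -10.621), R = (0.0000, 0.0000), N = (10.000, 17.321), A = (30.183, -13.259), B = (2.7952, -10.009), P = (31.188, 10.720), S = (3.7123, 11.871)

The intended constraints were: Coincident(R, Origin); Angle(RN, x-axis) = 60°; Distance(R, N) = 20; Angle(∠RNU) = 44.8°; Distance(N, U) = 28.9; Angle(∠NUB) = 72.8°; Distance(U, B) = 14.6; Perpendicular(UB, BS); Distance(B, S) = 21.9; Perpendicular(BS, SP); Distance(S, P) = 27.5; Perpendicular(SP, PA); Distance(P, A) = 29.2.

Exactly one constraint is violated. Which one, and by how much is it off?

Distance(P, A) = 29.2 — off by 5.20.

R = (0.00, 0.00) ✓; RN at 60.00° ✓; |RN| = 20.00 ✓; ∠RNU = 44.80° ✓; |NU| = 28.90 ✓; ∠NUB = 72.80° ✓; |UB| = 14.60 ✓; ∠(UB, BS) = 90.00° ✓; |BS| = 21.90 ✓; ∠(BS, SP) = 90.00° ✓; |SP| = 27.50 ✓; ∠(SP, PA) = 90.00° ✓; |PA| = 24.00 ✗.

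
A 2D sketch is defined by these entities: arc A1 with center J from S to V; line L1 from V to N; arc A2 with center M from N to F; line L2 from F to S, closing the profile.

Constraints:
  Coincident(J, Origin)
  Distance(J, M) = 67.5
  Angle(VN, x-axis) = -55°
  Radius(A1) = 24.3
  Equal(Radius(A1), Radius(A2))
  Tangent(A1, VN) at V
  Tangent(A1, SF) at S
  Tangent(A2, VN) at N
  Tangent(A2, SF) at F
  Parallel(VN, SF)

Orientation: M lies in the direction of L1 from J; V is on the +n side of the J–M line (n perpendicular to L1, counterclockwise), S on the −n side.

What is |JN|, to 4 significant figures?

71.74

Tangency of A1 to both parallel lines with radius 24.3 puts V and S at J ± 24.3·n: V = (19.91, 13.94), S = (-19.91, -13.94). Equal radii place N and F the same way about M: N = M + 24.3·n = (58.62, -41.35), F = M − 24.3·n = (18.81, -69.23). Then |JN| = |N − J| = 71.74.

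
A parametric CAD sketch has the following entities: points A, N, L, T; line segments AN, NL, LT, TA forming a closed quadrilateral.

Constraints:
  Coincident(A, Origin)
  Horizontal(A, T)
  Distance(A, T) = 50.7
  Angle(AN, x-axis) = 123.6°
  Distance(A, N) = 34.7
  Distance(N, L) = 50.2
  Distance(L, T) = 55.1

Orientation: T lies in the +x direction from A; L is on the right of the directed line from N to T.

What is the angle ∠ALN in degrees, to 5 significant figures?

25.153°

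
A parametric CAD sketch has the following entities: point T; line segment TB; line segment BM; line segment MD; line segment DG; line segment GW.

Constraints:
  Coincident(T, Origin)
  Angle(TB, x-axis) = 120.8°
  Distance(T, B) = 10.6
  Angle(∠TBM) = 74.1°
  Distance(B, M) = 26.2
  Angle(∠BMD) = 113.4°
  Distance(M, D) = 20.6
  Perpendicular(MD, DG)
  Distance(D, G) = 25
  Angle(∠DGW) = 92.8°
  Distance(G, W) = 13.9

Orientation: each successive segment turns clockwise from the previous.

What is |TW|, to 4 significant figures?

6.617

T is at the origin; TB runs at 120.8° with length 10.6, so B = (-5.428, 9.105). ∠TBM = 74.1° gives BM at 14.90° from the x-axis; with |BM| = 26.2, M = (19.89, 15.84). ∠BMD = 113.4° gives MD at -51.70° from the x-axis; with |MD| = 20.6, D = (32.66, -0.3245). MD ⟂ DG, so DG runs at -141.7°; with |DG| = 25.0, G = (13.04, -15.82). ∠DGW = 92.8° gives GW at 131.1° from the x-axis; with |GW| = 13.9, W = (3.902, -5.344). Then |TW| = |W − T| = 6.617.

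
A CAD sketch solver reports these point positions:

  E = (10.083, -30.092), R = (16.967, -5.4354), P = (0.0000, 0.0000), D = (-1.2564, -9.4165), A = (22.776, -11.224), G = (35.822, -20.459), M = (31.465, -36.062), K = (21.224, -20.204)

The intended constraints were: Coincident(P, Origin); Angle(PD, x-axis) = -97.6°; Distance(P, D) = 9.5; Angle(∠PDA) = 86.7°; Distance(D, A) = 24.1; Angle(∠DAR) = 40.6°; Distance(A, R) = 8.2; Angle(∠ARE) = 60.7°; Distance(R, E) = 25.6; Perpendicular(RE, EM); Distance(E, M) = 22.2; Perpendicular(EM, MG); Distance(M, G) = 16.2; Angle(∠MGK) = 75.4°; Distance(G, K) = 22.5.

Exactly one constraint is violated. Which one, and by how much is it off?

Distance(G, K) = 22.5 — off by 7.90.

P = (0.00, 0.00) ✓; PD at -97.60° ✓; |PD| = 9.500 ✓; ∠PDA = 86.70° ✓; |DA| = 24.10 ✓; ∠DAR = 40.60° ✓; |AR| = 8.201 ✓; ∠ARE = 60.70° ✓; |RE| = 25.60 ✓; ∠(RE, EM) = 90.00° ✓; |EM| = 22.20 ✓; ∠(EM, MG) = 90.00° ✓; |MG| = 16.20 ✓; ∠MGK = 75.40° ✓; |GK| = 14.60 ✗.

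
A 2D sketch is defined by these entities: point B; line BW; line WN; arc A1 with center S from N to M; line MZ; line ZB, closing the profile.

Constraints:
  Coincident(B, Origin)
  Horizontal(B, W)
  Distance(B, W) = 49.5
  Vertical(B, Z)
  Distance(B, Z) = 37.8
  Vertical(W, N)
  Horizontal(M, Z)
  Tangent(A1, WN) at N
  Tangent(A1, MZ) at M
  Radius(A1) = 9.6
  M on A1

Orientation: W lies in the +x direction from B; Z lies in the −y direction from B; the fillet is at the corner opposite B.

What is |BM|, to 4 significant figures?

54.96

The virtual corner opposite B is at (49.50, -37.80). Since A1 is tangent to WN there, SN ⟂ WN and the tangent condition forces SM to be normal to MZ, with radius 9.6, so the center S sits 9.6 in from both sides at S = (39.90, -28.20). That places the tangent points at N = (49.50, -28.20) on WN and M = (39.90, -37.80) on MZ. Then |BM| = |M − B| = 54.96.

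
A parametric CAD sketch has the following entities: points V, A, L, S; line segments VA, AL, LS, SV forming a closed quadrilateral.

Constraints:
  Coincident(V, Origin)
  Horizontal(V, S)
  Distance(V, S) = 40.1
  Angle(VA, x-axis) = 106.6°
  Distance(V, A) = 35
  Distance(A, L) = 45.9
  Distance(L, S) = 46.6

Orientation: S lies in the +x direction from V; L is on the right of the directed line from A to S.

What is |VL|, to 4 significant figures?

13.03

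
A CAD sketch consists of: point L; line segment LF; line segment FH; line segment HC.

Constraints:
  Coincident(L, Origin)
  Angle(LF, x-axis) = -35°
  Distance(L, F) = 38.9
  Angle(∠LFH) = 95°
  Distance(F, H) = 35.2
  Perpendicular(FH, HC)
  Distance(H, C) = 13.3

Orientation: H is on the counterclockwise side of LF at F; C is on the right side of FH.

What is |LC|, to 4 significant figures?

64.80

L is at the origin; LF runs at -35.0° with length 38.9, so F = 38.9·(cos -35.0°, sin -35.0°) = (31.87, -22.31). ∠LFH = 95.0°, so FH runs at -35.0° + (180° − 95.0°) = 50.00° from the x-axis; with |FH| = 35.2, H = F + 35.2·(cos 50.00°, sin 50.00°) = (54.49, 4.653). FH is perpendicular to HC; with |HC| = 13.3 on the right of FH, C = H + 13.3·(0.7660, -0.6428) = (64.68, -3.896). Then |LC| = |C − L| = 64.80.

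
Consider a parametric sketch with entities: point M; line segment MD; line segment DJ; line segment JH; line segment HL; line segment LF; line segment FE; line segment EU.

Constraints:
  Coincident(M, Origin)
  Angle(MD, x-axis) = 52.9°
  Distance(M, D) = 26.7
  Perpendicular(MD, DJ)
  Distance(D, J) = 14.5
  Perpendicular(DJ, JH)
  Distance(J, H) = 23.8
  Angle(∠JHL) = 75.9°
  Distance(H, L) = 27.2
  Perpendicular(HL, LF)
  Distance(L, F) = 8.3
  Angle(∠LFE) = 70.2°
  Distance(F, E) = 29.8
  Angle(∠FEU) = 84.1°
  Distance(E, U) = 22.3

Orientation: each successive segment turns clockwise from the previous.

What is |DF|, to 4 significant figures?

13.43

M is at the origin; MD runs at 52.9° with length 26.7, so D = (16.11, 21.30). MD ⟂ DJ, so DJ runs at -37.10°; with |DJ| = 14.5, J = (27.67, 12.55). DJ is perpendicular to JH, so JH runs at -127.1°; with |JH| = 23.8, H = (13.31, -6.434). ∠JHL = 75.9° gives HL at 128.8° from the x-axis; with |HL| = 27.2, L = (-3.729, 14.76). HL is perpendicular to LF, so LF runs at 38.80°; with |LF| = 8.3, F = (2.739, 19.97). Then |DF| = |F − D| = 13.43.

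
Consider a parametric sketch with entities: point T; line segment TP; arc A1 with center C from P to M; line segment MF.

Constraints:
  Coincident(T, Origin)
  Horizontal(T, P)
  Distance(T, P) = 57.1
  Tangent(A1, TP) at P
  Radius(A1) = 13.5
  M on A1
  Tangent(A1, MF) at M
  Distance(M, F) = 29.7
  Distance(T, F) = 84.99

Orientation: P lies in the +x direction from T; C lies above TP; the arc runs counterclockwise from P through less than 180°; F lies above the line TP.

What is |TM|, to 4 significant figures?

71.46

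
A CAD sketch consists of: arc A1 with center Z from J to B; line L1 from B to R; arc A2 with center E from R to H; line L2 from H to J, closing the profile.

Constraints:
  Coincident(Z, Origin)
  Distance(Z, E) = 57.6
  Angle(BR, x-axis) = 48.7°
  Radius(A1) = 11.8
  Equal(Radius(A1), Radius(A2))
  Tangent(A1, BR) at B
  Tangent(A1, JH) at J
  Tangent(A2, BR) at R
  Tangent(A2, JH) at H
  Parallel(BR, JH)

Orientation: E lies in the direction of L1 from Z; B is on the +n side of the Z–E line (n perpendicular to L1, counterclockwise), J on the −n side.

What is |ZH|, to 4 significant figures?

58.80

The slot axis is L1's direction at 48.7°, so u = (cos 48.7°, sin 48.7°) = (0.6600, 0.7513) and n = (−sin 48.7°, cos 48.7°) = (-0.7513, 0.6600). Z is at the origin and E lies 57.6 along u from Z, so E = 57.6·u = (38.02, 43.27). Tangency of A1 to both parallel lines with radius 11.8 puts B and J at Z ± 11.8·n: B = (-8.865, 7.788), J = (8.865, -7.788). Equal radii place R and H the same way about E: R = E + 11.8·n = (29.15, 51.06), H = E − 11.8·n = (46.88, 35.48). Then |ZH| = |H − Z| = 58.80.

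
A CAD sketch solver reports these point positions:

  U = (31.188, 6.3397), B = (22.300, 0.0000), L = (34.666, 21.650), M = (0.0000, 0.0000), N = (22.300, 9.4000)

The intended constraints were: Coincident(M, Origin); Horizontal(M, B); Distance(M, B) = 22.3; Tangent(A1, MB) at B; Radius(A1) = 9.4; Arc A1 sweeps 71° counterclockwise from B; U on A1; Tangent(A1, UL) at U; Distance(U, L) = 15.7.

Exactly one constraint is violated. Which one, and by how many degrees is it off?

Tangent(A1, UL) at U — off by 6.20°.

M = (0.00, 0.00) ✓; M.y = 0.00, B.y = 0.00 ✓; |MB| = 22.30 ✓; ∠(NB, BM) = 90.00° ✓; |NB| = 9.400 ✓; bearing(N→U) − bearing(N→B) = 71.00° ✓; |NU| = 9.400 ✓; ∠(NU, UL) = 83.80° ✗; |UL| = 15.70 ✓.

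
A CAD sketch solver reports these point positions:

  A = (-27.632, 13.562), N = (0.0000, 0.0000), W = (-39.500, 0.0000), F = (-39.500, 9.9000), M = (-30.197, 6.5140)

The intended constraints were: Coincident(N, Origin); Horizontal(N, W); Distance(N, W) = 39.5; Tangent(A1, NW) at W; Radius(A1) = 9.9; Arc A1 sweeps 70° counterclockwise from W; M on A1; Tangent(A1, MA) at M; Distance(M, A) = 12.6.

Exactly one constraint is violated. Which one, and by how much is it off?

Distance(M, A) = 12.6 — off by 5.10.

N = (0.00, 0.00) ✓; N.y = 0.00, W.y = 0.00 ✓; |NW| = 39.50 ✓; ∠(FW, WN) = 90.00° ✓; |FW| = 9.900 ✓; bearing(F→M) − bearing(F→W) = 70.00° ✓; |FM| = 9.900 ✓; ∠(FM, MA) = 90.00° ✓; |MA| = 7.500 ✗.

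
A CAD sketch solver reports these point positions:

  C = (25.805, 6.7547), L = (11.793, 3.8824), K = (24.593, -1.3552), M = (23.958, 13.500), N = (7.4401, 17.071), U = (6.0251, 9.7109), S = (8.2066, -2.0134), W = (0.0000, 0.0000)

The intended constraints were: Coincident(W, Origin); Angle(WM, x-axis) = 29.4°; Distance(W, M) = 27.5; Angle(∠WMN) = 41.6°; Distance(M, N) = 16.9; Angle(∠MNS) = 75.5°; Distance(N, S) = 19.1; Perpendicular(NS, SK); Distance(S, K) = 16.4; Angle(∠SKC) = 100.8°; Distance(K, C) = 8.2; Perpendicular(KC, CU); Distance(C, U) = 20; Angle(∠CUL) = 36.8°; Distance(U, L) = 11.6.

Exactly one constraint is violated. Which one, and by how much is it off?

Distance(U, L) = 11.6 — off by 3.40.

W = (0.00, 0.00) ✓; WM at 29.40° ✓; |WM| = 27.50 ✓; ∠WMN = 41.60° ✓; |MN| = 16.90 ✓; ∠MNS = 75.50° ✓; |NS| = 19.10 ✓; ∠(NS, SK) = 90.00° ✓; |SK| = 16.40 ✓; ∠SKC = 100.8° ✓; |KC| = 8.200 ✓; ∠(KC, CU) = 90.00° ✓; |CU| = 20.00 ✓; ∠CUL = 36.80° ✓; |UL| = 8.200 ✗.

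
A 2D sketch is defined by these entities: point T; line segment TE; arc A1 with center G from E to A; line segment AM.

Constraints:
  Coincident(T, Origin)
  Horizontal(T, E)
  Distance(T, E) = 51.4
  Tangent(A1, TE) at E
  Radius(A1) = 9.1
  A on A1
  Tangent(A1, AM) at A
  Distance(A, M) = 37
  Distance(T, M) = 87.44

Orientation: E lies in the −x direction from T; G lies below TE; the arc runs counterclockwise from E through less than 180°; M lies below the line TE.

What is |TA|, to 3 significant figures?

58.8

T is at the origin; TE is horizontal with |TE| = 51.4 and E on the −x side, so E = (-51.4, 0.00). A1 meets TE tangentially, so GE is at right angles to TE, so G = E + (0, -9.1) = (-51.4, -9.10). Since GA ⟂ AM (tangency), |GM| = √(9.1² + 37.0²) = 38.1 regardless of where A sits on A1. So M lies on both circle(T, 87.44) and circle(G, 38.1); the below-TE intersection is M = (-80.9, -33.3). A is the foot of the tangent from M: A = (-58.7, -3.64).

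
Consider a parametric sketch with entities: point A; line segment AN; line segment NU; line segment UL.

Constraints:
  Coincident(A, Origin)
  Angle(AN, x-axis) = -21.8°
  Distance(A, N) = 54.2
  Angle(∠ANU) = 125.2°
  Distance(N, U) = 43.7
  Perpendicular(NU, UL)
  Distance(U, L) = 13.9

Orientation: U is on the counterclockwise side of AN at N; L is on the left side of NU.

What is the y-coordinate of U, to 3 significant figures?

3.67

A is at the origin; AN runs at -21.8° with length 54.2, so N = 54.2·(cos -21.8°, sin -21.8°) = (50.3, -20.1). ∠ANU = 125.2°, so NU runs at -21.8° + (180° − 125.2°) = 33.0° from the x-axis; with |NU| = 43.7, U = N + 43.7·(cos 33.0°, sin 33.0°) = (87.0, 3.67). So U.y = 3.67.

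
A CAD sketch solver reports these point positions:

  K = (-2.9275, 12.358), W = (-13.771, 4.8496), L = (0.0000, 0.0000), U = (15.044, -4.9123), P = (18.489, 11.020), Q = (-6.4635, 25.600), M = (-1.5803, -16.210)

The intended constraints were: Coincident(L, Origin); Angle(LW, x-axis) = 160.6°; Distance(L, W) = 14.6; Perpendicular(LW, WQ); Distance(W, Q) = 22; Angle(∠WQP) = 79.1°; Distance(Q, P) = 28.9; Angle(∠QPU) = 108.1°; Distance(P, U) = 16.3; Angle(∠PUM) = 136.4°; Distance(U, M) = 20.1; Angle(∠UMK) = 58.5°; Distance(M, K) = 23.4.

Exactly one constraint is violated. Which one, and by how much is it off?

Distance(M, K) = 23.4 — off by 5.20.

L = (0.00, 0.00) ✓; LW at 160.6° ✓; |LW| = 14.60 ✓; ∠(LW, WQ) = 90.00° ✓; |WQ| = 22.00 ✓; ∠WQP = 79.10° ✓; |QP| = 28.90 ✓; ∠QPU = 108.1° ✓; |PU| = 16.30 ✓; ∠PUM = 136.4° ✓; |UM| = 20.10 ✓; ∠UMK = 58.50° ✓; |MK| = 28.60 ✗.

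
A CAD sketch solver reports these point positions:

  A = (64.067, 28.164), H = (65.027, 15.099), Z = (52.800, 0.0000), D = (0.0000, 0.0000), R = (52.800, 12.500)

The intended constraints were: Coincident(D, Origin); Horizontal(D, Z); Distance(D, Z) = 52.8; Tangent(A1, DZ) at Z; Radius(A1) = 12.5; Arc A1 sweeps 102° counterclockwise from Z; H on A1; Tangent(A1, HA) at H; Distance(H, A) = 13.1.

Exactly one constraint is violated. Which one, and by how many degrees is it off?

Tangent(A1, HA) at H — off by 7.80°.

D = (0.00, 0.00) ✓; D.y = 0.00, Z.y = 0.00 ✓; |DZ| = 52.80 ✓; ∠(RZ, ZD) = 90.00° ✓; |RZ| = 12.50 ✓; bearing(R→H) − bearing(R→Z) = 102.0° ✓; |RH| = 12.50 ✓; ∠(RH, HA) = 97.80° ✗; |HA| = 13.10 ✓.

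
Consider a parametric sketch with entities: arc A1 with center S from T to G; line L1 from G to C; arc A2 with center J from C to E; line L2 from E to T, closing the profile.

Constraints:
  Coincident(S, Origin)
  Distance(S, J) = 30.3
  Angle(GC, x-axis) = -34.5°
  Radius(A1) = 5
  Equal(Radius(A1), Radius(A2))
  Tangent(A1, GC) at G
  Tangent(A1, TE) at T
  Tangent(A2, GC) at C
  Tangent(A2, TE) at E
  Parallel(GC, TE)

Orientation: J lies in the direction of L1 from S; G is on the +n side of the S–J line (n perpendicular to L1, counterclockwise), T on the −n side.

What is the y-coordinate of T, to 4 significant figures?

-4.121

The slot axis is L1's direction at -34.5°, so u = (cos -34.5°, sin -34.5°) = (0.8241, -0.5664) and n = (−sin -34.5°, cos -34.5°) = (0.5664, 0.8241). S is at the origin and J lies 30.3 along u from S, so J = 30.3·u = (24.97, -17.16). Tangency of A1 to both parallel lines with radius 5.0 puts G and T at S ± 5.0·n: G = (2.832, 4.121), T = (-2.832, -4.121). So T.y = -4.121.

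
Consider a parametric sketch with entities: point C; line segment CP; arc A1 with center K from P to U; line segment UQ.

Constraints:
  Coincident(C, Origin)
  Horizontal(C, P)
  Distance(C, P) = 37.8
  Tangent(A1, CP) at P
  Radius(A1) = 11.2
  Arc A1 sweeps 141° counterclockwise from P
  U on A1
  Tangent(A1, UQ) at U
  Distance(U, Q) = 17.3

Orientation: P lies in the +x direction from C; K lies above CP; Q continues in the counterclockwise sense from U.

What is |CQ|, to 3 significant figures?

44.0

C is at the origin; CP is horizontal with |CP| = 37.8 and P on the +x side, so P = (37.8, 0.00). The tangent condition forces KP to be normal to CP, so K = P + (0, 11.2) = (37.8, 11.2). On A1, P sits at bearing -90° from K; a 141° counterclockwise sweep puts U at bearing 51°, so U = K + 11.2·(cos 51°, sin 51°) = (44.8, 19.9). The tangent condition forces KU to be normal to UQ, so UQ runs along (−sin 51°, cos 51°); with |UQ| = 17.3, Q = (31.4, 30.8). Then |CQ| = |Q − C| = 44.0.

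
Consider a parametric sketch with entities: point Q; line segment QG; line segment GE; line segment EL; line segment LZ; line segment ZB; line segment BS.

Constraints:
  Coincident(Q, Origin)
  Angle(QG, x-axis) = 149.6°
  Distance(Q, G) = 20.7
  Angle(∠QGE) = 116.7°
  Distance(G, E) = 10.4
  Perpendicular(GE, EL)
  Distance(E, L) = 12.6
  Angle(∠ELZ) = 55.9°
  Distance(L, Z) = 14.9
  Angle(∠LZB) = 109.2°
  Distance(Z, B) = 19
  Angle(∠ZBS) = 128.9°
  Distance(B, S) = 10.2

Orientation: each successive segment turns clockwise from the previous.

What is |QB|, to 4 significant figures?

34.83

Q is at the origin; QG runs at 149.6° with length 20.7, so G = (-17.85, 10.47). ∠QGE = 116.7° gives GE at 86.30° from the x-axis; with |GE| = 10.4, E = (-17.18, 20.85). GE ⟂ EL, so EL runs at -3.700°; with |EL| = 12.6, L = (-4.609, 20.04). ∠ELZ = 55.9° gives LZ at -127.8° from the x-axis; with |LZ| = 14.9, Z = (-13.74, 8.267). ∠LZB = 109.2° gives ZB at 161.4° from the x-axis; with |ZB| = 19.0, B = (-31.75, 14.33). Then |QB| = |B − Q| = 34.83.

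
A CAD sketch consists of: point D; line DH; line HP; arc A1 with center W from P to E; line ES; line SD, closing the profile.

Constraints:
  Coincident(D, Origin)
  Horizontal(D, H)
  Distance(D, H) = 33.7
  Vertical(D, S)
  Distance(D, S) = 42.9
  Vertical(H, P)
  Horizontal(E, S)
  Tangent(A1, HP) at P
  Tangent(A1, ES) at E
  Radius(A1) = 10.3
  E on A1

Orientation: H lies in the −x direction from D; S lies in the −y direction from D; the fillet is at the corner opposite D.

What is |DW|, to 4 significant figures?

40.13

D is at the origin; DH is horizontal with |DH| = 33.7 and H on the −x side, so H = (-33.70, 0.000). D and S share the same x with |DS| = 42.9 and S on the −y side, so S = (0.000, -42.90). The virtual corner opposite D is at (-33.70, -42.90). A1 meets HP tangentially, so WP is at right angles to HP and tangency of A1 to ES means the radius WE is perpendicular to ES, with radius 10.3, so the center W sits 10.3 in from both sides at W = (-23.40, -32.60). Then |DW| = |W − D| = 40.13.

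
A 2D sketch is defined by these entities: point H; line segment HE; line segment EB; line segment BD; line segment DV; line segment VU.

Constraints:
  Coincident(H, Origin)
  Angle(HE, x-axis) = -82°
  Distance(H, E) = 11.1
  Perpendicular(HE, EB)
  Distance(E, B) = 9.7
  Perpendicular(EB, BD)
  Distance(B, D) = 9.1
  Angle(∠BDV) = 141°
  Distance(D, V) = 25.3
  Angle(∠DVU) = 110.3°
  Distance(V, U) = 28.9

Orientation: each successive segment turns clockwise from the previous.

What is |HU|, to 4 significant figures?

34.63

H is at the origin; HE runs at -82.0° with length 11.1, so E = (1.545, -10.99). HE ⟂ EB, so EB runs at -172.0°; with |EB| = 9.7, B = (-8.061, -12.34). EB ⟂ BD, so BD runs at 98.00°; with |BD| = 9.1, D = (-9.327, -3.331). ∠BDV = 141.0° gives DV at 59.00° from the x-axis; with |DV| = 25.3, V = (3.703, 18.36). ∠DVU = 110.3° gives VU at -10.70° from the x-axis; with |VU| = 28.9, U = (32.10, 12.99). Then |HU| = |U − H| = 34.63.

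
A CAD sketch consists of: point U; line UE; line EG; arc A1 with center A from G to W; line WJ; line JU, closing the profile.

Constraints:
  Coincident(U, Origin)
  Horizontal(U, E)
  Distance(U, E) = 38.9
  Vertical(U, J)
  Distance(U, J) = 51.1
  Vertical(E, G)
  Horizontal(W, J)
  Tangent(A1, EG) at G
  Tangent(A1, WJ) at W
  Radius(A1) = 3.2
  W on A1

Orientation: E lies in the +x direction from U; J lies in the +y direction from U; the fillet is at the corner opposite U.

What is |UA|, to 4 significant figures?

59.74

U is at the origin; UE is horizontal with |UE| = 38.9 and E on the +x side, so E = (38.90, 0.000). U and J share the same x with |UJ| = 51.1 and J on the +y side, so J = (0.000, 51.10). The virtual corner opposite U is at (38.90, 51.10). Since A1 is tangent to EG there, AG ⟂ EG and A1 meets WJ tangentially, so AW is at right angles to WJ, with radius 3.2, so the center A sits 3.2 in from both sides at A = (35.70, 47.90). Then |UA| = |A − U| = 59.74.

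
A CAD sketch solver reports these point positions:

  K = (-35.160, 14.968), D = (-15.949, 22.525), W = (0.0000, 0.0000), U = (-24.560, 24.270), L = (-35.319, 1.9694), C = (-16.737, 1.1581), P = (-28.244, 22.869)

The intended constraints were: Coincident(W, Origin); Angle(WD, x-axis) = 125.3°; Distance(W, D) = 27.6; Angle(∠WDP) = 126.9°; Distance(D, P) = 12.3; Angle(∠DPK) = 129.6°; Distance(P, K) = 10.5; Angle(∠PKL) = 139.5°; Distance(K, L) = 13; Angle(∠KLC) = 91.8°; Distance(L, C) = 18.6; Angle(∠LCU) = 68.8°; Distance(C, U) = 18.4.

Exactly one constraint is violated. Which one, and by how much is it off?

Distance(C, U) = 18.4 — off by 6.00.

W = (0.00, 0.00) ✓; WD at 125.3° ✓; |WD| = 27.60 ✓; ∠WDP = 126.9° ✓; |DP| = 12.30 ✓; ∠DPK = 129.6° ✓; |PK| = 10.50 ✓; ∠PKL = 139.5° ✓; |KL| = 13.00 ✓; ∠KLC = 91.80° ✓; |LC| = 18.60 ✓; ∠LCU = 68.80° ✓; |CU| = 24.40 ✗.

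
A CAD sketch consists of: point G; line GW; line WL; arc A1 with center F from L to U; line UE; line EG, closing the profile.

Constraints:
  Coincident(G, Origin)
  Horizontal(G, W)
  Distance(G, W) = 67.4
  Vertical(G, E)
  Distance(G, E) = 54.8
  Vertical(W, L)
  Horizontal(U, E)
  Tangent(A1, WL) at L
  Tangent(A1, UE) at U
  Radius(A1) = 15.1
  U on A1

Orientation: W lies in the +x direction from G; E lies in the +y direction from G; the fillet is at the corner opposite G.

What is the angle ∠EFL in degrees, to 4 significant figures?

163.9°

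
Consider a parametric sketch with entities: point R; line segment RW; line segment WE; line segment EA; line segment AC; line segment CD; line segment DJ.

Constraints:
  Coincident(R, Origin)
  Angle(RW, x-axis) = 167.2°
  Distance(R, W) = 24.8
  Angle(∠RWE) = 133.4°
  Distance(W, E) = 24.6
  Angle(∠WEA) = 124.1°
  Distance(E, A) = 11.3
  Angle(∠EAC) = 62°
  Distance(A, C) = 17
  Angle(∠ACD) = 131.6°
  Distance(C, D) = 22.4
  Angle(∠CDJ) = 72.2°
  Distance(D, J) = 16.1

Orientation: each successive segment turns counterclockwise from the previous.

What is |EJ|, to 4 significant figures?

17.78

∠ACD = 131.6° gives CD at 76.10° from the x-axis; with |CD| = 22.4, D = (-24.25, 10.16). ∠CDJ = 72.2° gives DJ at -176.1° from the x-axis; with |DJ| = 16.1, J = (-40.32, 9.061). Then |EJ| = |J − E| = 17.78.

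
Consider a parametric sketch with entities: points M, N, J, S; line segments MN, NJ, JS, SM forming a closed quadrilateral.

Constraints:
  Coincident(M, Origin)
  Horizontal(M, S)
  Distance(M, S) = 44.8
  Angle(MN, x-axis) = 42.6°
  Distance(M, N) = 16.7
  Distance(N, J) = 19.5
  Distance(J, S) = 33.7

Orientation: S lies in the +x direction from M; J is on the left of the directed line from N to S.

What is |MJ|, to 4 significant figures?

36.07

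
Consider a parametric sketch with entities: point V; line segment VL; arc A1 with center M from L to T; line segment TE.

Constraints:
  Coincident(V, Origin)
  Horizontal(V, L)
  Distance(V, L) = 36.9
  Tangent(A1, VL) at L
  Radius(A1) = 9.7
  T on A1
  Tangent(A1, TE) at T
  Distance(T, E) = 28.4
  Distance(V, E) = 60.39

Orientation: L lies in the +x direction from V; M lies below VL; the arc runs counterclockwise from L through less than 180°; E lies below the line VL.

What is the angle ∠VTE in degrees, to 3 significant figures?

157°

Checks: ∠(ML, LV) = 90.00° ✓; |MT| = 9.700 ✓; ∠(MT, TE) = 90.00° ✓; |TE| = 28.40 ✓; |VE| = 60.39 ✓.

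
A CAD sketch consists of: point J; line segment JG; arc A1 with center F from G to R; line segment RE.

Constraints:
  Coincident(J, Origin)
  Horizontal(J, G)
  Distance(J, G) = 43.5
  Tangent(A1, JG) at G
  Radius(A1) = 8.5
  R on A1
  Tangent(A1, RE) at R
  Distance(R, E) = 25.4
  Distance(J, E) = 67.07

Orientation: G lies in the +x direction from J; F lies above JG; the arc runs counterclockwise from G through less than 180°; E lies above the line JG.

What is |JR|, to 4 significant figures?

51.77

J is at the origin; JG is horizontal with |JG| = 43.5 and G on the +x side, so G = (43.50, 0.000). Since A1 is tangent to JG there, FG ⟂ JG, so F = G + (0, 8.5) = (43.50, 8.500). Since FR ⟂ RE (tangency), |FE| = √(8.5² + 25.4²) = 26.78 regardless of where R sits on A1. So E lies on both circle(J, 67.07) and circle(F, 26.78); the above-JG intersection is E = (60.30, 29.36). R is the foot of the tangent from E: R = (51.47, 5.544).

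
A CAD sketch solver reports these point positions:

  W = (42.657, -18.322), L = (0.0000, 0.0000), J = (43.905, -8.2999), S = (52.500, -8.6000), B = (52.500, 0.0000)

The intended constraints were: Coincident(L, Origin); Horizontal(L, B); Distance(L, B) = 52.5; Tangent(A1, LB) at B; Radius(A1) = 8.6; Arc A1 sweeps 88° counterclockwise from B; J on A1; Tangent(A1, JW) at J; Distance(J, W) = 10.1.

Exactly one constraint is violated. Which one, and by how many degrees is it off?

Tangent(A1, JW) at J — off by 5.10°.

L = (0.00, 0.00) ✓; L.y = 0.00, B.y = 0.00 ✓; |LB| = 52.50 ✓; ∠(SB, BL) = 90.00° ✓; |SB| = 8.600 ✓; bearing(S→J) − bearing(S→B) = 88.00° ✓; |SJ| = 8.600 ✓; ∠(SJ, JW) = 95.10° ✗; |JW| = 10.10 ✓.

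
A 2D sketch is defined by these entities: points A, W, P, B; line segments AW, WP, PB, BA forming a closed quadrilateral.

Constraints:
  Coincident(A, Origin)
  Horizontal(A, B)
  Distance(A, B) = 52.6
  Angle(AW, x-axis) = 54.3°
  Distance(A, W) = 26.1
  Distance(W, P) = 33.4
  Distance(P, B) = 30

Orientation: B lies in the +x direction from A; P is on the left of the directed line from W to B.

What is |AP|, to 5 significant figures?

56.007

Checks: |WP| = 33.40 ✓; |PB| = 30.00 ✓.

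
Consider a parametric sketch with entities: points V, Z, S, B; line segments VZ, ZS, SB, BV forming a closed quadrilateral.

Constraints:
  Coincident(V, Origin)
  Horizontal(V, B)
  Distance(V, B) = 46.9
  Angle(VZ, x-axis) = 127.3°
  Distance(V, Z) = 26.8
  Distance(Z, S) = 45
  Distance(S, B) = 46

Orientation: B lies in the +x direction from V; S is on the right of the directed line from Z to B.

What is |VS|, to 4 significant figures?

19.08

V is at the origin; V and B share the same y with |VB| = 46.9 and B in +x, so B = (46.9, 0). VZ runs at 127.3° with |VZ| = 26.8, so Z = (-16.24, 21.32). S is determined by |ZS| = 45.0 and |SB| = 46.0 together: it lies at the intersection of circle(Z, 45.0) and circle(B, 46.0). With |ZB| = 66.64, the foot of the radical line on ZB is 32.64 from Z and the perpendicular offset is √(45.0² − 32.64²) = 30.98. Taking the right-of-ZB solution: S = (4.773, -18.47).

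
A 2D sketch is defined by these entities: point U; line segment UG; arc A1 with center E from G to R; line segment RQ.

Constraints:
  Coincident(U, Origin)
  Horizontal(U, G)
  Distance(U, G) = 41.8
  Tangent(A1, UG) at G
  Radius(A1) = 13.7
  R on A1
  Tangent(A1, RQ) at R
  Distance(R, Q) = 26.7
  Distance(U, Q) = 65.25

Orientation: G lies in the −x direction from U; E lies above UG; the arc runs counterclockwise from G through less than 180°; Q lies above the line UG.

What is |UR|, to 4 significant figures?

38.93

U is at the origin; U and G share the same y with |UG| = 41.8 and G on the −x side, so G = (-41.80, 0.000). Tangency of A1 to UG means the radius EG is perpendicular to UG, so E = G + (0, 13.7) = (-41.80, 13.70). Since ER ⟂ RQ (tangency), |EQ| = √(13.7² + 26.7²) = 30.01 regardless of where R sits on A1. So Q lies on both circle(U, 65.25) and circle(E, 30.01); the above-UG intersection is Q = (-49.29, 42.76). R is the foot of the tangent from Q: R = (-31.56, 22.80).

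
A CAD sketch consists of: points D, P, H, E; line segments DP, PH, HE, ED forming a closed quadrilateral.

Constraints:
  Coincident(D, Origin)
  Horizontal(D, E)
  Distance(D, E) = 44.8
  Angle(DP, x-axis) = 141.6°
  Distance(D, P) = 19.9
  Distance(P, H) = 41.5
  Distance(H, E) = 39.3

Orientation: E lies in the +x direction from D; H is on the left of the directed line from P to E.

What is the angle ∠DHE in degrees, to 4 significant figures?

70.85°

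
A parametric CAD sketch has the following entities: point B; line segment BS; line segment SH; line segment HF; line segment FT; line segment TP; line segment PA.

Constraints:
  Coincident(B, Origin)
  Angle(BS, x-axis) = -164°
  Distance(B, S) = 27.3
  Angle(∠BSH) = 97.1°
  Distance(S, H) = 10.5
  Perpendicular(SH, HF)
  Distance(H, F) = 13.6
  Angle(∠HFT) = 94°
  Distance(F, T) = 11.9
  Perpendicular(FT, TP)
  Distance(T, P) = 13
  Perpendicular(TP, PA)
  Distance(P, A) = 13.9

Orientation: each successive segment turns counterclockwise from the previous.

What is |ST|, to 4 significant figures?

14.50

The perpendicularity gives HF at right angles to SH, so HF runs at 8.900°; with |HF| = 13.6, F = (-11.18, -15.79). ∠HFT = 94.0° gives FT at 94.90° from the x-axis; with |FT| = 11.9, T = (-12.20, -3.938). Then |ST| = |T − S| = 14.50.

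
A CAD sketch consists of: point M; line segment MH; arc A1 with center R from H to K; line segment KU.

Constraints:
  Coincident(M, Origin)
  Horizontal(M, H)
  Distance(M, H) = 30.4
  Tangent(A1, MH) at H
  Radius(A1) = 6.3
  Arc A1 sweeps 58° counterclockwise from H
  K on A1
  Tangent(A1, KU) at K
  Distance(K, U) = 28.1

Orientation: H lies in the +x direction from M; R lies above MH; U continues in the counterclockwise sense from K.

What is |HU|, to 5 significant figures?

33.574

M is at the origin; M and H share the same y with |MH| = 30.4 and H on the +x side, so H = (30.400, 0.0000). A1 meets MH tangentially, so RH is at right angles to MH, so R = H + (0, 6.3) = (30.400, 6.3000). On A1, H sits at bearing -90° from R; a 58° counterclockwise sweep puts K at bearing -32°, so K = R + 6.3·(cos -32°, sin -32°) = (35.743, 2.9615). The tangent condition forces RK to be normal to KU, so KU runs along (−sin -32°, cos -32°); with |KU| = 28.1, U = (50.633, 26.792). Then |HU| = |U − H| = 33.574.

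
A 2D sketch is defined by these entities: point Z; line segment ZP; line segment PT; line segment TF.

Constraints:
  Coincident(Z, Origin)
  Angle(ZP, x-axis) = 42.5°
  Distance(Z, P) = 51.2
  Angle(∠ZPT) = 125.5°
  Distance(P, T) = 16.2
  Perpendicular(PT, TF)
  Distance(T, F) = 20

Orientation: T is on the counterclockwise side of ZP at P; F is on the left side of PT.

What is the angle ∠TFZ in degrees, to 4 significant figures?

115.3°

Z is at the origin; ZP runs at 42.5° with length 51.2, so P = 51.2·(cos 42.5°, sin 42.5°) = (37.75, 34.59). ∠ZPT = 125.5°, so PT runs at 42.5° + (180° − 125.5°) = 97.00° from the x-axis; with |PT| = 16.2, T = P + 16.2·(cos 97.00°, sin 97.00°) = (35.77, 50.67). PT is perpendicular to TF; with |TF| = 20.0 on the left of PT, F = T + 20.0·(-0.9925, -0.1219) = (15.92, 48.23). Then cos ∠TFZ = FT·FZ / (|FT||FZ|), giving 115.3°.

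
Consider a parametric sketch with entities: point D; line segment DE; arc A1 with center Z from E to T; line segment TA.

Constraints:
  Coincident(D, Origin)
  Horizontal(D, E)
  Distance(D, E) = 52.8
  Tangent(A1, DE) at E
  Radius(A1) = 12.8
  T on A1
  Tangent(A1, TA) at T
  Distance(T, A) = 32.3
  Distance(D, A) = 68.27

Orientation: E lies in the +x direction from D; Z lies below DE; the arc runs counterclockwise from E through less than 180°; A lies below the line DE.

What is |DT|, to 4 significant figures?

43.61

D is at the origin; D and E share the same y with |DE| = 52.8 and E on the +x side, so E = (52.80, 0.000). Tangency of A1 to DE means the radius ZE is perpendicular to DE, so Z = E + (0, -12.8) = (52.80, -12.80). Since ZT ⟂ TA (tangency), |ZA| = √(12.8² + 32.3²) = 34.74 regardless of where T sits on A1. So A lies on both circle(D, 68.27) and circle(Z, 34.74); the below-DE intersection is A = (49.18, -47.35). T is the foot of the tangent from A: T = (40.47, -16.25).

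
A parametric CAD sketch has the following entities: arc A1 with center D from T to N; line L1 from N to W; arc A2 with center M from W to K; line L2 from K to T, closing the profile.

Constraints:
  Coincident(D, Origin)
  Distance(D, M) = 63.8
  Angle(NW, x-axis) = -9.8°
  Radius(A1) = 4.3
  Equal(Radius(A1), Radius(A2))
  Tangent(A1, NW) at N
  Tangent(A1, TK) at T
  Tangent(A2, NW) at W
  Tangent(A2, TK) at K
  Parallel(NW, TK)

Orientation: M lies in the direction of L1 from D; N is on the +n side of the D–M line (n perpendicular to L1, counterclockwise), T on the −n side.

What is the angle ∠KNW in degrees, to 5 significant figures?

7.6770°

The slot axis is L1's direction at -9.8°, so u = (cos -9.8°, sin -9.8°) = (0.98541, -0.17021) and n = (−sin -9.8°, cos -9.8°) = (0.17021, 0.98541). D is at the origin and M lies 63.8 along u from D, so M = 63.8·u = (62.869, -10.859). Tangency of A1 to both parallel lines with radius 4.3 puts N and T at D ± 4.3·n: N = (0.73190, 4.2373), T = (-0.73190, -4.2373). Equal radii place W and K the same way about M: W = M + 4.3·n = (63.601, -6.6221), K = M − 4.3·n = (62.137, -15.097). Then cos ∠KNW = NK·NW / (|NK||NW|), giving 7.6770°.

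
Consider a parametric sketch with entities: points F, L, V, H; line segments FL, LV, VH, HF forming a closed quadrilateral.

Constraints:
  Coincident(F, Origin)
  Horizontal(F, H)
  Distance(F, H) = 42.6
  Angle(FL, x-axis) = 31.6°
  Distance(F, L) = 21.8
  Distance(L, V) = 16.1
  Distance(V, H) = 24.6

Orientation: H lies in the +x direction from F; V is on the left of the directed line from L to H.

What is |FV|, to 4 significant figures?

37.81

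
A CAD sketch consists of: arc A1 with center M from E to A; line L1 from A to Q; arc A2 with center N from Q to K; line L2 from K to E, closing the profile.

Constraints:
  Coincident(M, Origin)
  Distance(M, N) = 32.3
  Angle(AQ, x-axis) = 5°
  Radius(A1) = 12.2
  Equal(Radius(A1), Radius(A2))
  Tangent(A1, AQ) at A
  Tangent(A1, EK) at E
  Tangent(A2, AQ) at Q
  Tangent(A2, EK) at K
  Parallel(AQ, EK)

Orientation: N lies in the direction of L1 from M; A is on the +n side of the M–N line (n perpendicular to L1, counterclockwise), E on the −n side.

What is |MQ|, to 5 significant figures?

34.527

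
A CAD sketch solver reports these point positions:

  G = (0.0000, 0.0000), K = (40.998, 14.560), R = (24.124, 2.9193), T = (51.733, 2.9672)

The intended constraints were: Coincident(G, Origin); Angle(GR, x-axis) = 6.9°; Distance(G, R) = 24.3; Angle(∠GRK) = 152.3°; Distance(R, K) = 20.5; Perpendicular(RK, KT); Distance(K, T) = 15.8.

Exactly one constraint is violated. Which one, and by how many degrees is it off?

Perpendicular(RK, KT) — off by 8.20°.

G = (0.00, 0.00) ✓; GR at 6.900° ✓; |GR| = 24.30 ✓; ∠GRK = 152.3° ✓; |RK| = 20.50 ✓; ∠(RK, KT) = 81.80° ✗; |KT| = 15.80 ✓.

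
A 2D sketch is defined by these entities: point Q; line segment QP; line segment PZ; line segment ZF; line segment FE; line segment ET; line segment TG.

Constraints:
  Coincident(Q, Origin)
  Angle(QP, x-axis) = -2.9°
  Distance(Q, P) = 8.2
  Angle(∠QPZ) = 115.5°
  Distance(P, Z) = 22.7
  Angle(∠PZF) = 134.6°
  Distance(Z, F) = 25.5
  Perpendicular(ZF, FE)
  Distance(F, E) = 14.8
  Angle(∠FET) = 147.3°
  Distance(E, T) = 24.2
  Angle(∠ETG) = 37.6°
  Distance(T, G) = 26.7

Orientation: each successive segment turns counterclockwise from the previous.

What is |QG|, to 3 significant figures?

27.9

Q is at the origin; QP runs at -2.9° with length 8.2, so P = (8.19, -0.415). ∠QPZ = 115.5° gives PZ at 61.6° from the x-axis; with |PZ| = 22.7, Z = (19.0, 19.6). ∠PZF = 134.6° gives ZF at 107° from the x-axis; with |ZF| = 25.5, F = (11.5, 43.9). ZF is perpendicular to FE, so FE runs at -163°; with |FE| = 14.8, E = (-2.62, 39.6). ∠FET = 147.3° gives ET at -130° from the x-axis; with |ET| = 24.2, T = (-18.3, 21.2). ∠ETG = 37.6° gives TG at 12.1° from the x-axis; with |TG| = 26.7, G = (7.83, 26.8). Then |QG| = |G − Q| = 27.9.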